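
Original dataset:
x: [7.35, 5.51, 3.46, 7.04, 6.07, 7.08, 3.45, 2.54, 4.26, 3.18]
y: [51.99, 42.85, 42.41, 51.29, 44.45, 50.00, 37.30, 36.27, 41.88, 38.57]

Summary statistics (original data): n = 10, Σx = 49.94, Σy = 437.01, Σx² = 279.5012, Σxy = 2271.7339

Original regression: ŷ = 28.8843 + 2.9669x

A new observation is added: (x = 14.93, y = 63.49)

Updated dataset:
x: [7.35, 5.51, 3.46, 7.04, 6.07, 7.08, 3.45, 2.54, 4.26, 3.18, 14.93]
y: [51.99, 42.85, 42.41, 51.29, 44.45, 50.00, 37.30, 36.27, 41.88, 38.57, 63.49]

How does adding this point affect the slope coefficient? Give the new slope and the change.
The slope changes from 2.9669 to 2.2366 (change of -0.7303, or -24.6%).

The new point has HIGH LEVERAGE: x = 14.93 is far from the original mean x̄ = 49.94/10 ≈ 4.99 (original range [2.54, 7.35]).

Step 1: Update the sums with the new point (n goes from 10 to 11)
Σx  = 49.94 + 14.93 = 64.87
Σy  = 437.01 + 63.49 = 500.50
Σx² = 279.5012 + 14.93² = 279.5012 + 222.9049 = 502.4061
Σxy = 2271.7339 + 14.93×63.49 = 2271.7339 + 947.9057 = 3219.6396

Step 2: Recompute the slope with b₁ = (nΣxy − ΣxΣy) / (nΣx² − (Σx)²)
Numerator   = 11×3219.6396 − 64.87×500.50 = 35416.0356 − 32467.4350 = 2948.6006
Denominator = 11×502.4061 − 64.87² = 5526.4671 − 4208.1169 = 1318.3502
b₁(new) = 2948.6006 / 1318.3502 = 2.2366

(Same formula on the original sums: (10×2271.7339 − 49.94×437.01) / (10×279.5012 − 49.94²) = 893.0596 / 301.0084 = 2.9669, matching the given fit.)

Step 3: Change in slope
Δβ₁ = 2.2366 − 2.9669 = -0.7303
Relative change = -0.7303 / 2.9669 × 100% = -24.6%
→ the slope decreases when the point is added.

Because the point sits below the extension of the original line at a high-leverage x, it tilts the fit down.
In practice: investigate whether it comes from the same population as the rest of the sample.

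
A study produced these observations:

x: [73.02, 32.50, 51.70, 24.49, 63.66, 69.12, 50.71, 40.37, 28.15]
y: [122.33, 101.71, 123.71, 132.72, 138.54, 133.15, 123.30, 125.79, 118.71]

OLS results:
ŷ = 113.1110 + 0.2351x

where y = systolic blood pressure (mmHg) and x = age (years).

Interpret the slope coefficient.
On average, blood pressure is about 0.2351 mmHg higher for every extra year of age.

β₁ = 0.2351 is the change in predicted blood pressure (mmHg) per additional year of age.

Interpretation:
- Age up by 1 year → predicted blood pressure increases by 0.2351 mmHg
- The effect is assumed constant over the observed range of x (linearity)
- The sign (+) gives the direction; the magnitude 0.2351 gives the size of the effect per year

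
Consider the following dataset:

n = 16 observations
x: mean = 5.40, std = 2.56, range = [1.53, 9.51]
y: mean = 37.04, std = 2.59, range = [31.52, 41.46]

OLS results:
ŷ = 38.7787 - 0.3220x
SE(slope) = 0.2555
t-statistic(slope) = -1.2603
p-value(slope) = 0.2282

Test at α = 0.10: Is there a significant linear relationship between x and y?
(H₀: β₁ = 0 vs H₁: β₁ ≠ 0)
Fail to reject H₀: p-value = 0.2282 ≥ α = 0.10. The linear relationship is not significant at the 10% level.

Hypothesis test for the slope coefficient:

H₀: β₁ = 0 (no linear relationship)
H₁: β₁ ≠ 0 (linear relationship exists)

Test statistic: t = β̂₁ / SE(β̂₁) = -0.3220 / 0.2555 = -1.2603

With df = 14, the two-sided p-value for |t| = 1.2603 is 0.2282.

Decision rule: reject H₀ if p-value < α.
p-value = 0.2282 ≥ α = 0.10 → fail to reject H₀.

There is not sufficient evidence at the 10% significance level to conclude that a linear relationship exists between x and y.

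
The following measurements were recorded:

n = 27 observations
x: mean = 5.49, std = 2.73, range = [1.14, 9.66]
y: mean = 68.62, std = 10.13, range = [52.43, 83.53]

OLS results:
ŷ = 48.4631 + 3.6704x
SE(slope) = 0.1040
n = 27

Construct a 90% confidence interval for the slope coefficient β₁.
The 90% CI for β₁ is (3.4928, 3.8480)

Confidence interval for the slope:

The 90% CI for β₁ is: β̂₁ ± t*(α/2, n-2) × SE(β̂₁)

Step 1: Find critical t-value
- Confidence level = 0.9
- Degrees of freedom = n - 2 = 27 - 2 = 25
- t*(α/2, 25) = 1.7081

Step 2: Calculate margin of error
Margin = 1.7081 × 0.1040 = 0.1776

Step 3: Construct interval
CI = 3.6704 ± 0.1776
CI = (3.4928, 3.8480)

Interpretation: intervals built this way capture the true β₁ in 90% of repeated samples; here the plausible range for the per-unit effect of x on y is 3.4928 to 3.8480.
The interval does not include 0, suggesting a significant linear relationship.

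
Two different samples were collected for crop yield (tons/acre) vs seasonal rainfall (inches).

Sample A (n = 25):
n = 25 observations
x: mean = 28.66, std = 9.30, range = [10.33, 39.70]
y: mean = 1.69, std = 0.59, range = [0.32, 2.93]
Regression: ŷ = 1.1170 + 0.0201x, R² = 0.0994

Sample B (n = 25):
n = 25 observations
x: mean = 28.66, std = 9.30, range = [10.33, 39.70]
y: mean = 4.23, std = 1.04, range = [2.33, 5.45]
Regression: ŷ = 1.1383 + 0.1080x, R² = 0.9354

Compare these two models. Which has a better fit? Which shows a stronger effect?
Model B has the better fit (R² = 0.9354 vs 0.0994). Model B shows the stronger effect (|β₁| = 0.1080 vs 0.0201).

Model Comparison:

Goodness of fit (R²):
- Model A: R² = 0.0994 → 9.94% of variance in crop yield explained
- Model B: R² = 0.9354 → 93.54% of variance in crop yield explained
- 0.9354 > 0.0994 → Model B has the better fit

Which has the larger per-inch effect? (|β₁|)
- Model A: β₁ = 0.0201 → predicted crop yield rises 0.0201 tons/acre per additional inch of rainfall
- Model B: β₁ = 0.1080 → predicted crop yield rises 0.1080 tons/acre per additional inch of rainfall
- |0.0201| < |0.1080| → Model B shows the stronger marginal effect

Notes:
- The two samples could reflect different populations, time periods, or measurement quality.
- A steeper slope doesn't make a better model if the scatter around the line is large.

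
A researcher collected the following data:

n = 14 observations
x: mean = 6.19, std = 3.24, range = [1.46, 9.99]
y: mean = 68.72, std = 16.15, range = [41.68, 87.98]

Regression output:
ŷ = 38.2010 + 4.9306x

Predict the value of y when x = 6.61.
ŷ = 70.7923

Plug x = 6.61 into the fitted line:

ŷ = 38.2010 + 4.9306 × 6.61
ŷ = 38.2010 + 32.5913
ŷ = 70.7923

This is a point prediction; actual observations scatter around it by roughly the residual standard deviation.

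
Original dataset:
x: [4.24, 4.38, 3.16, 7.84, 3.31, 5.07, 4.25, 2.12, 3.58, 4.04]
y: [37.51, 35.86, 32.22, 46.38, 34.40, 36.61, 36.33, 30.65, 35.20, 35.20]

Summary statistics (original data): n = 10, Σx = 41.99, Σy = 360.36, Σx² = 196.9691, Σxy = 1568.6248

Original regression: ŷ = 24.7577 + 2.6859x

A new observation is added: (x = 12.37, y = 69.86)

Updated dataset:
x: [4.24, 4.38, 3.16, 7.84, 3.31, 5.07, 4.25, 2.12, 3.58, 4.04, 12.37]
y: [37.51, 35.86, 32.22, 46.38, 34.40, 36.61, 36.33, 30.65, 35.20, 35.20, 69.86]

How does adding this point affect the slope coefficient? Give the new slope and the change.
New slope β₁ = 3.7705 versus 2.6859 before: a change of +1.0846 (+40.4%).

The new point has HIGH LEVERAGE: x = 12.37 is far from the original mean x̄ = 41.99/10 ≈ 4.20 (original range [2.12, 7.84]).

Step 1: Update the sums with the new point (n goes from 10 to 11)
Σx  = 41.99 + 12.37 = 54.36
Σy  = 360.36 + 69.86 = 430.22
Σx² = 196.9691 + 12.37² = 196.9691 + 153.0169 = 349.9860
Σxy = 1568.6248 + 12.37×69.86 = 1568.6248 + 864.1682 = 2432.7930

Step 2: Recompute the slope with b₁ = (nΣxy − ΣxΣy) / (nΣx² − (Σx)²)
Numerator   = 11×2432.7930 − 54.36×430.22 = 26760.7230 − 23386.7592 = 3373.9638
Denominator = 11×349.9860 − 54.36² = 3849.8460 − 2955.0096 = 894.8364
b₁(new) = 3373.9638 / 894.8364 = 3.7705

(Same formula on the original sums: (10×1568.6248 − 41.99×360.36) / (10×196.9691 − 41.99²) = 554.7316 / 206.5309 = 2.6859, matching the given fit.)

Step 3: Change in slope
Δβ₁ = 3.7705 − 2.6859 = +1.0846
Relative change = +1.0846 / 2.6859 × 100% = +40.4%
→ the slope increases when the point is added.

Because the point sits above the extension of the original line at a high-leverage x, it tilts the fit up.
In practice: check such a point for data-entry or measurement error; examine leverage (hᵢ) and Cook's distance rather than deleting it automatically.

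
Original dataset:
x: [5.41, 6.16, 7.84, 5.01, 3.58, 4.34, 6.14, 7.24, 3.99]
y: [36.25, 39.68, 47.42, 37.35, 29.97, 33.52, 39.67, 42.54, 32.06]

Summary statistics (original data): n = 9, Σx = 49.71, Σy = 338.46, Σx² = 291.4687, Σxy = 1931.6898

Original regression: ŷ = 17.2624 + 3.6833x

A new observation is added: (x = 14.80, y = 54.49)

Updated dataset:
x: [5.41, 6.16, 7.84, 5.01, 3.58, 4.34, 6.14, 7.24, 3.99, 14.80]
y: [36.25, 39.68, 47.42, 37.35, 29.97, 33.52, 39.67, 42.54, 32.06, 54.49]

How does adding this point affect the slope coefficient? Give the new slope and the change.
New slope β₁ = 2.1538 versus 3.6833 before: a change of -1.5295 (-41.5%).

x = 14.80 lies well outside the original x-range [3.58, 7.84] (x̄ ≈ 5.52), so this observation has high leverage and can move the slope substantially.

Step 1: Update the sums with the new point (n goes from 9 to 10)
Σx  = 49.71 + 14.80 = 64.51
Σy  = 338.46 + 54.49 = 392.95
Σx² = 291.4687 + 14.80² = 291.4687 + 219.0400 = 510.5087
Σxy = 1931.6898 + 14.80×54.49 = 1931.6898 + 806.4520 = 2738.1418

Step 2: Recompute the slope with b₁ = (nΣxy − ΣxΣy) / (nΣx² − (Σx)²)
Numerator   = 10×2738.1418 − 64.51×392.95 = 27381.4180 − 25349.2045 = 2032.2135
Denominator = 10×510.5087 − 64.51² = 5105.0870 − 4161.5401 = 943.5469
b₁(new) = 2032.2135 / 943.5469 = 2.1538

(Same formula on the original sums: (9×1931.6898 − 49.71×338.46) / (9×291.4687 − 49.71²) = 560.3616 / 152.1342 = 3.6833, matching the given fit.)

Step 3: Change in slope
Δβ₁ = 2.1538 − 3.6833 = -1.5295
Relative change = -1.5295 / 3.6833 × 100% = -41.5%
→ the slope decreases when the point is added.

Because the point sits below the extension of the original line at a high-leverage x, it tilts the fit down.
In practice: refit with and without it and report both if conclusions differ.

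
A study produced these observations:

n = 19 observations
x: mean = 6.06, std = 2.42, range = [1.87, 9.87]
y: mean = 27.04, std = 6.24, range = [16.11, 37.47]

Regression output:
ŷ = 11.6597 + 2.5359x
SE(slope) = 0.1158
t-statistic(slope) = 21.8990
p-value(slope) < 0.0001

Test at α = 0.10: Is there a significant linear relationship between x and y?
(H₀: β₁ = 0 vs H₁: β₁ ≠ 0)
p-value < 0.0001 < α = 0.10, so we reject H₀. The relationship is significant.

Hypothesis test for the slope coefficient:

H₀: β₁ = 0 (no linear relationship)
H₁: β₁ ≠ 0 (linear relationship exists)

Test statistic: t = β̂₁ / SE(β̂₁) = 2.5359 / 0.1158 = 21.8990

With df = 17, the two-sided p-value for |t| = 21.8990 is <0.0001.

Decision rule: reject H₀ if p-value < α.
p-value < 0.0001 < α = 0.10 → reject H₀.

At α = 0.10 the data do provide convincing evidence of a nonzero slope.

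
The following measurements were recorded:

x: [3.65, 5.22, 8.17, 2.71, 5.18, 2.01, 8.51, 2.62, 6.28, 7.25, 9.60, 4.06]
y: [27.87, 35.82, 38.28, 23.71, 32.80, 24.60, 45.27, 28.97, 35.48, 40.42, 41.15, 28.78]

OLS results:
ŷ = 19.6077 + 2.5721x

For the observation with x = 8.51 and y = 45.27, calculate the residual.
Residual = 3.7737

The residual is the difference between the actual value and the predicted value:

Residual = y - ŷ

Step 1: Calculate predicted value
ŷ = 19.6077 + 2.5721 × 8.51
ŷ = 41.4963

Step 2: Calculate residual
Residual = 45.27 - 41.4963
Residual = 3.7737

Interpretation: the model underestimates the actual value by 3.7737 at this point (positive residual → observation lies above the fitted line).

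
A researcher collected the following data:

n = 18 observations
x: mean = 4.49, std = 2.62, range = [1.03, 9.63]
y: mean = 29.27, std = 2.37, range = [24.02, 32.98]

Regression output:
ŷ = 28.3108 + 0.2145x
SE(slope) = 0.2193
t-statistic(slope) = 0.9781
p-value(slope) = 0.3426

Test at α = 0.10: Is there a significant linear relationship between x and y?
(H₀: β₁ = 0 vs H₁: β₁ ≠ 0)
p-value = 0.3426 ≥ α = 0.10, so we fail to reject H₀. The relationship is not significant.

Hypothesis test for the slope coefficient:

H₀: β₁ = 0 (no linear relationship)
H₁: β₁ ≠ 0 (linear relationship exists)

Test statistic: t = β̂₁ / SE(β̂₁) = 0.2145 / 0.2193 = 0.9781

p = 0.3426: how often a slope estimate this far from 0 (in SE units) would arise by chance if β₁ were truly 0.

Decision rule: reject H₀ if p-value < α.
p-value = 0.3426 ≥ α = 0.10 → fail to reject H₀.

There is not sufficient evidence at the 10% significance level to conclude that a linear relationship exists between x and y.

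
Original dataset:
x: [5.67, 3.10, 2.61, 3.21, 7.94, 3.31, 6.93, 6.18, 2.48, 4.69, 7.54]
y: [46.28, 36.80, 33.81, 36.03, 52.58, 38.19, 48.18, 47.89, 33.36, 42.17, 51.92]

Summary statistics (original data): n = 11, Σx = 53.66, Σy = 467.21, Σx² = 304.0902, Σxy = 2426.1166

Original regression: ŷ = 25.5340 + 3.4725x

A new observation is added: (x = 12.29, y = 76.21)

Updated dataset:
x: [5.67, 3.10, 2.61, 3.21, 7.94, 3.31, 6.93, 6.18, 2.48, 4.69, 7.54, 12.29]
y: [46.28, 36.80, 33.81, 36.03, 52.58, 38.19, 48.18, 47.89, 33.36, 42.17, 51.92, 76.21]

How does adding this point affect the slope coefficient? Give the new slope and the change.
The slope changes from 3.4725 to 4.0589 (change of +0.5864, or +16.9%).

x = 12.29 lies well outside the original x-range [2.48, 7.94] (x̄ ≈ 4.88), so this observation has high leverage and can move the slope substantially.

Step 1: Update the sums with the new point (n goes from 11 to 12)
Σx  = 53.66 + 12.29 = 65.95
Σy  = 467.21 + 76.21 = 543.42
Σx² = 304.0902 + 12.29² = 304.0902 + 151.0441 = 455.1343
Σxy = 2426.1166 + 12.29×76.21 = 2426.1166 + 936.6209 = 3362.7375

Step 2: Recompute the slope with b₁ = (nΣxy − ΣxΣy) / (nΣx² − (Σx)²)
Numerator   = 12×3362.7375 − 65.95×543.42 = 40352.8500 − 35838.5490 = 4514.3010
Denominator = 12×455.1343 − 65.95² = 5461.6116 − 4349.4025 = 1112.2091
b₁(new) = 4514.3010 / 1112.2091 = 4.0589

(Same formula on the original sums: (11×2426.1166 − 53.66×467.21) / (11×304.0902 − 53.66²) = 1616.7940 / 465.5966 = 3.4725, matching the given fit.)

Step 3: Change in slope
Δβ₁ = 4.0589 − 3.4725 = +0.5864
Relative change = +0.5864 / 3.4725 × 100% = +16.9%
→ the slope increases when the point is added.

Because the point sits above the extension of the original line at a high-leverage x, it tilts the fit up.
In practice: examine leverage (hᵢ) and Cook's distance rather than deleting it automatically; refit with and without it and report both if conclusions differ.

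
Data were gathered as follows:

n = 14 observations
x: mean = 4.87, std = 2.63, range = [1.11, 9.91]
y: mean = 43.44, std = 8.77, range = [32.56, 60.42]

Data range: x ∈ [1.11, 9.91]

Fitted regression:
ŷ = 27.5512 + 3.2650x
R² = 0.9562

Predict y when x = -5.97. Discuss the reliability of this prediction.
ŷ = 8.0592 (extrapolation — x = -5.97 lies outside [1.11, 9.91], so reliability is low).

Prediction calculation:
ŷ = 27.5512 + 3.2650 × (-5.97)
ŷ = 8.0592

Reliability:
- Data range: x ∈ [1.11, 9.91]
- Prediction point: x = -5.97 is 7.08 units below the observed range → this is EXTRAPOLATION, not interpolation

Why that matters here:
- The standard error of prediction grows with (x − x̄)², and x = -5.97 is far from x̄ = 4.87
- There are no observations near this x to validate the fitted line there

The R² = 0.9562 only validates the fit within [1.11, 9.91]; treat ŷ = 8.0592 with caution.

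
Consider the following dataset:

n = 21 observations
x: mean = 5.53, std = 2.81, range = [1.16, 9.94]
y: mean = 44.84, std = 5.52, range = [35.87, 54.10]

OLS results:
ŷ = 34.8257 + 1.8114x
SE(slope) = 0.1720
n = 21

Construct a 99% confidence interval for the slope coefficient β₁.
The 99% CI for β₁ is (1.3193, 2.3035)

Confidence interval for the slope:

The 99% CI for β₁ is: β̂₁ ± t*(α/2, n-2) × SE(β̂₁)

Step 1: Find critical t-value
- Confidence level = 0.99
- Degrees of freedom = n - 2 = 21 - 2 = 19
- t*(α/2, 19) = 2.8609

Step 2: Calculate margin of error
Margin = 2.8609 × 0.1720 = 0.4921

Step 3: Construct interval
CI = 1.8114 ± 0.4921
CI = (1.3193, 2.3035)

Interpretation: We are 99% confident that the true slope β₁ lies between 1.3193 and 2.3035.
Since 0 is outside the interval, a two-sided test at α = 0.01 would reject H₀: β₁ = 0.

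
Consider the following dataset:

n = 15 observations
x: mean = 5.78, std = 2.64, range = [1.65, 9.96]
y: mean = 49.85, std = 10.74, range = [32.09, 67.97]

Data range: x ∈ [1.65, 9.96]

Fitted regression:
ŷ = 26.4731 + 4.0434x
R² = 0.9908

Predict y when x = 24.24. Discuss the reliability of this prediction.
ŷ = 124.4851, but this is extrapolation (above the data range [1.65, 9.96]) and may be unreliable.

Prediction calculation:
ŷ = 26.4731 + 4.0434 × 24.24
ŷ = 124.4851

Reliability:
- Data range: x ∈ [1.65, 9.96]
- Prediction point: x = 24.24 is 14.28 units above the observed range → this is EXTRAPOLATION, not interpolation

Why that matters here:
- The standard error of prediction grows with (x − x̄)², and x = 24.24 is far from x̄ = 5.78
- There are no observations near this x to validate the fitted line there

A defensible statement: 'if the linear trend continued to x = 24.24, y would be about 124.4851' — the premise is untested.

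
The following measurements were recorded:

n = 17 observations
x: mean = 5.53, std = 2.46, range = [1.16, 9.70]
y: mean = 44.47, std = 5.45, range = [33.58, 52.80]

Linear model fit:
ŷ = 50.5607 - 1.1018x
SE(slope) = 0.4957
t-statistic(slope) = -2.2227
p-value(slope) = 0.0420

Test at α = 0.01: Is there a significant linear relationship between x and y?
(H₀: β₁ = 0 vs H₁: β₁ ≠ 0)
p-value = 0.0420 ≥ α = 0.01, so we fail to reject H₀. The relationship is not significant.

Hypothesis test for the slope coefficient:

H₀: β₁ = 0 (no linear relationship)
H₁: β₁ ≠ 0 (linear relationship exists)

Test statistic: t = β̂₁ / SE(β̂₁) = -1.1018 / 0.4957 = -2.2227

p = 0.0420: how often a slope estimate this far from 0 (in SE units) would arise by chance if β₁ were truly 0.

Decision rule: reject H₀ if p-value < α.
p-value = 0.0420 ≥ α = 0.01 → fail to reject H₀.

Conclusion: the linear association between x and y is not significant at the 1% level.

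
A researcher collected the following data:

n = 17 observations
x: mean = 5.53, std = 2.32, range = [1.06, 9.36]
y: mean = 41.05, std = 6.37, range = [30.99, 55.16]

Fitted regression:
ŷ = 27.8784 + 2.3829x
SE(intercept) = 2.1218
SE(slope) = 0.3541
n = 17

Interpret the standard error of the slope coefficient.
The slope 2.3829 is pinned down to within about ±0.3541 (one SE) by these data — relative uncertainty 14.9%, i.e. precise.

What SE measures:
- The standard error quantifies the sampling variability of the coefficient estimate
- It is the estimated standard deviation of β̂₁ across hypothetical repeated samples of the same size
- Smaller SE → more precise estimate

Relative precision:
- SE / |β̂₁| = 0.3541 / 2.3829 = 14.9%
- Rule of thumb (under 20%: precise; 20% to under 50%: moderately precise; 50% or more: imprecise) → precise

Link to the t-test: t = β̂₁ / SE(β̂₁) = 2.3829 / 0.3541 = 6.7295, the statistic for H₀: β₁ = 0.

What drives SE(β̂₁): wider spread of x values → smaller SE; more residual scatter → larger SE; larger n (here n = 17) → smaller SE.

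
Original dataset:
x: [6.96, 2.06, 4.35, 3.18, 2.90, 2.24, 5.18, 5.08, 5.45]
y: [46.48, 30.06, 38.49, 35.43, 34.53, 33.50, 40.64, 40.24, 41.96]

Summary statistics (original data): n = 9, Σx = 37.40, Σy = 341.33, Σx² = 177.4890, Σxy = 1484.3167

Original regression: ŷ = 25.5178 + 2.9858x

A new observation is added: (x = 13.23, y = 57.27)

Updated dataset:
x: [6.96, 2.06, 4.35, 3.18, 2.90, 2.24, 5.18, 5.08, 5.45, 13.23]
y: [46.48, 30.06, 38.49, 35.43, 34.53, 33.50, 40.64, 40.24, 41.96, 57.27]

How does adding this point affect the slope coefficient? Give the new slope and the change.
New slope β₁ = 2.3277 versus 2.9858 before: a change of -0.6581 (-22.0%).

The new point has HIGH LEVERAGE: x = 13.23 is far from the original mean x̄ = 37.40/9 ≈ 4.16 (original range [2.06, 6.96]).

Step 1: Update the sums with the new point (n goes from 9 to 10)
Σx  = 37.40 + 13.23 = 50.63
Σy  = 341.33 + 57.27 = 398.60
Σx² = 177.4890 + 13.23² = 177.4890 + 175.0329 = 352.5219
Σxy = 1484.3167 + 13.23×57.27 = 1484.3167 + 757.6821 = 2241.9988

Step 2: Recompute the slope with b₁ = (nΣxy − ΣxΣy) / (nΣx² − (Σx)²)
Numerator   = 10×2241.9988 − 50.63×398.60 = 22419.9880 − 20181.1180 = 2238.8700
Denominator = 10×352.5219 − 50.63² = 3525.2190 − 2563.3969 = 961.8221
b₁(new) = 2238.8700 / 961.8221 = 2.3277

(Same formula on the original sums: (9×1484.3167 − 37.40×341.33) / (9×177.4890 − 37.40²) = 593.1083 / 198.6410 = 2.9858, matching the given fit.)

Step 3: Change in slope
Δβ₁ = 2.3277 − 2.9858 = -0.6581
Relative change = -0.6581 / 2.9858 × 100% = -22.0%
→ the slope decreases when the point is added.

Because the point sits below the extension of the original line at a high-leverage x, it tilts the fit down.
In practice: check such a point for data-entry or measurement error; examine leverage (hᵢ) and Cook's distance rather than deleting it automatically.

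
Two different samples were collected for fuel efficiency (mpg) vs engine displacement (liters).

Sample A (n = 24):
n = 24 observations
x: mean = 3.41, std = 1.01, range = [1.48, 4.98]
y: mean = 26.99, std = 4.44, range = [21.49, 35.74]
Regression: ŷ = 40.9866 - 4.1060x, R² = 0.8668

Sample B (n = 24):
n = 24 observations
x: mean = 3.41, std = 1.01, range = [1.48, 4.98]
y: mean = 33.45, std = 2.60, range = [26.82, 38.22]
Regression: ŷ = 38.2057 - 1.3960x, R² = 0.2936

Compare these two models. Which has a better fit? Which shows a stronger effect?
Model A has the better fit (R² = 0.8668 vs 0.2936). Model A shows the stronger effect (|β₁| = 4.1060 vs 1.3960).

Model Comparison:

Fit — compare R²:
- Model A: R² = 0.8668 → 86.68% of variance in fuel efficiency explained
- Model B: R² = 0.2936 → 29.36% of variance in fuel efficiency explained
- 0.8668 > 0.2936 → Model A has the better fit

Strength of effect — compare |β₁|:
- Model A: β₁ = -4.1060 → predicted fuel efficiency falls 4.1060 mpg per additional liter of engine displacement
- Model B: β₁ = -1.3960 → predicted fuel efficiency falls 1.3960 mpg per additional liter of engine displacement
- |-4.1060| > |-1.3960| → Model A shows the stronger marginal effect

Notes:
- A steeper slope doesn't make a better model if the scatter around the line is large.
- The two samples could reflect different populations, time periods, or measurement quality.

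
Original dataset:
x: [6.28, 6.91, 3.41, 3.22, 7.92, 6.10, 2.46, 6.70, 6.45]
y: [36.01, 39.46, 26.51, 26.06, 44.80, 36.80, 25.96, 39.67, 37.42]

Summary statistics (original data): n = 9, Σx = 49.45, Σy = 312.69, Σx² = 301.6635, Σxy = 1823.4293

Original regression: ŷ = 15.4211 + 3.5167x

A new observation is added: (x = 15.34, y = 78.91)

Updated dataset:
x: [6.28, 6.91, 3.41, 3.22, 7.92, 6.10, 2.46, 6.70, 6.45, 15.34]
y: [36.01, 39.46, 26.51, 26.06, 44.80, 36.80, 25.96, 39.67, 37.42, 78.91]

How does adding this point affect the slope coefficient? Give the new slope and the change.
Adding the point moves β₁ from 3.5167 to 4.2382, i.e. it increases by 0.7215 (+20.5%).

x = 15.34 lies well outside the original x-range [2.46, 7.92] (x̄ ≈ 5.49), so this observation has high leverage and can move the slope substantially.

Step 1: Update the sums with the new point (n goes from 9 to 10)
Σx  = 49.45 + 15.34 = 64.79
Σy  = 312.69 + 78.91 = 391.60
Σx² = 301.6635 + 15.34² = 301.6635 + 235.3156 = 536.9791
Σxy = 1823.4293 + 15.34×78.91 = 1823.4293 + 1210.4794 = 3033.9087

Step 2: Recompute the slope with b₁ = (nΣxy − ΣxΣy) / (nΣx² − (Σx)²)
Numerator   = 10×3033.9087 − 64.79×391.60 = 30339.0870 − 25371.7640 = 4967.3230
Denominator = 10×536.9791 − 64.79² = 5369.7910 − 4197.7441 = 1172.0469
b₁(new) = 4967.3230 / 1172.0469 = 4.2382

(Same formula on the original sums: (9×1823.4293 − 49.45×312.69) / (9×301.6635 − 49.45²) = 948.3432 / 269.6690 = 3.5167, matching the given fit.)

Step 3: Change in slope
Δβ₁ = 4.2382 − 3.5167 = +0.7215
Relative change = +0.7215 / 3.5167 × 100% = +20.5%
→ the slope increases when the point is added.

Because the point sits above the extension of the original line at a high-leverage x, it tilts the fit up.
In practice: check such a point for data-entry or measurement error; examine leverage (hᵢ) and Cook's distance rather than deleting it automatically.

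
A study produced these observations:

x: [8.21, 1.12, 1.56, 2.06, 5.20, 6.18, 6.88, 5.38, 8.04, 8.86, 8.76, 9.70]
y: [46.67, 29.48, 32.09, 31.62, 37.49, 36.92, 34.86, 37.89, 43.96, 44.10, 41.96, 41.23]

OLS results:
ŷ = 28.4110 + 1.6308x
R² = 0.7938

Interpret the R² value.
About 79.38% of the variability in y is accounted for by the regression on x (R² = 0.7938) — a strong linear fit.

The coefficient of determination R² is the fraction of the total variation in y that the fitted line accounts for.

Here R² = 0.7938:
- Explained: 79.38% of the variation in y
- Unexplained (residual): 100% − 79.38% = 20.62%
- Rule of thumb (below 0.3 weak; 0.3 to below 0.7 moderate; 0.7 and above strong) → strong

Calculation: R² = 1 − (SS_res / SS_tot), where SS_res is the sum of squared residuals and SS_tot the total sum of squares.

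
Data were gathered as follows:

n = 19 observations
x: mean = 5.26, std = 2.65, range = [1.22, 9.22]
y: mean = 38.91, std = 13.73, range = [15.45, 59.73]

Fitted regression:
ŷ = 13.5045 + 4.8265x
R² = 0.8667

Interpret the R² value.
R² = 0.8667 means 86.67% of the variation in y is explained by the linear relationship with x. This indicates a strong fit.

R² = 1 − SS_res/SS_tot compares the residual scatter to the total scatter of y about its mean.

Here R² = 0.8667:
- Explained: 86.67% of the variation in y
- Unexplained (residual): 100% − 86.67% = 13.33%
- Rule of thumb (below 0.3 weak; 0.3 to below 0.7 moderate; 0.7 and above strong) → strong

Note: R² says nothing about causation, and a high R² does not by itself mean the linear form is appropriate — check the residuals.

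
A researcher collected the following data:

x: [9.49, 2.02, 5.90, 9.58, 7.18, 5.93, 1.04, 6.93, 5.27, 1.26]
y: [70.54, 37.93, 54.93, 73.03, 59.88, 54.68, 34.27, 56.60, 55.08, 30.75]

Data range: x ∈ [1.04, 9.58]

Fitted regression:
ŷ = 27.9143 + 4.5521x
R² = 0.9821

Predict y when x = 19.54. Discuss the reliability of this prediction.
ŷ = 116.8623 (extrapolation — x = 19.54 lies outside [1.04, 9.58], so reliability is low).

Prediction calculation:
ŷ = 27.9143 + 4.5521 × 19.54
ŷ = 116.8623

Reliability:
- Data range: x ∈ [1.04, 9.58]
- Prediction point: x = 19.54 is 9.96 units above the observed range → this is EXTRAPOLATION, not interpolation

Why that matters here:
- The standard error of prediction grows with (x − x̄)², and x = 19.54 is far from x̄ = 5.46
- Real relationships often flatten, saturate, or turn nonlinear at extremes
- The linear relationship may not hold outside the observed range

A defensible statement: 'if the linear trend continued to x = 19.54, y would be about 116.8623' — the premise is untested.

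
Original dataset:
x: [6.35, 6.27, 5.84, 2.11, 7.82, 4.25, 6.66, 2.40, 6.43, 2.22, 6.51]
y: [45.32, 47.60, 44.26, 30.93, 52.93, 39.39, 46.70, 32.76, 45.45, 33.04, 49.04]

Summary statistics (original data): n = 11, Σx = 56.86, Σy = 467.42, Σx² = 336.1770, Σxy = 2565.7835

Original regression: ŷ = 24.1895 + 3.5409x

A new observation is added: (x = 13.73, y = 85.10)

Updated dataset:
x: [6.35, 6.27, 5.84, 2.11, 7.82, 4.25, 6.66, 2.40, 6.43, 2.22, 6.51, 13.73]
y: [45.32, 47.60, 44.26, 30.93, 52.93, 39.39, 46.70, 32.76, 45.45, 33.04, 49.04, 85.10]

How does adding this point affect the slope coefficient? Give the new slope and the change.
The slope changes from 3.5409 to 4.4224 (change of +0.8815, or +24.9%).

The new point has HIGH LEVERAGE: x = 13.73 is far from the original mean x̄ = 56.86/11 ≈ 5.17 (original range [2.11, 7.82]).

Step 1: Update the sums with the new point (n goes from 11 to 12)
Σx  = 56.86 + 13.73 = 70.59
Σy  = 467.42 + 85.10 = 552.52
Σx² = 336.1770 + 13.73² = 336.1770 + 188.5129 = 524.6899
Σxy = 2565.7835 + 13.73×85.10 = 2565.7835 + 1168.4230 = 3734.2065

Step 2: Recompute the slope with b₁ = (nΣxy − ΣxΣy) / (nΣx² − (Σx)²)
Numerator   = 12×3734.2065 − 70.59×552.52 = 44810.4780 − 39002.3868 = 5808.0912
Denominator = 12×524.6899 − 70.59² = 6296.2788 − 4982.9481 = 1313.3307
b₁(new) = 5808.0912 / 1313.3307 = 4.4224

(Same formula on the original sums: (11×2565.7835 − 56.86×467.42) / (11×336.1770 − 56.86²) = 1646.1173 / 464.8874 = 3.5409, matching the given fit.)

Step 3: Change in slope
Δβ₁ = 4.4224 − 3.5409 = +0.8815
Relative change = +0.8815 / 3.5409 × 100% = +24.9%
→ the slope increases when the point is added.

A high-leverage point only changes the slope if it is off the original line; here y = 85.10 is above the original trend, so the slope increases.
In practice: examine leverage (hᵢ) and Cook's distance rather than deleting it automatically; investigate whether it comes from the same population as the rest of the sample.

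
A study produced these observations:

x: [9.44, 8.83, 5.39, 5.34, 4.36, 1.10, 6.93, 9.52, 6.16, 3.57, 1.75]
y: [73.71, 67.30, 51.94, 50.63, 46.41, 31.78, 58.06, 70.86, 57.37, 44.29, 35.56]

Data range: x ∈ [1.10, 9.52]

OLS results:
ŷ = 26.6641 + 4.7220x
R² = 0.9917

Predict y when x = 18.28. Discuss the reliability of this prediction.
ŷ = 112.9823, but this is extrapolation (above the data range [1.10, 9.52]) and may be unreliable.

Prediction calculation:
ŷ = 26.6641 + 4.7220 × 18.28
ŷ = 112.9823

Reliability:
- Data range: x ∈ [1.10, 9.52]
- Prediction point: x = 18.28 is 8.76 units above the observed range → this is EXTRAPOLATION, not interpolation

Why that matters here:
- R² describes fit only over the sampled x values; it says nothing about behaviour beyond them
- The standard error of prediction grows with (x − x̄)², and x = 18.28 is far from x̄ = 5.67
- Real relationships often flatten, saturate, or turn nonlinear at extremes

A defensible statement: 'if the linear trend continued to x = 18.28, y would be about 112.9823' — the premise is untested.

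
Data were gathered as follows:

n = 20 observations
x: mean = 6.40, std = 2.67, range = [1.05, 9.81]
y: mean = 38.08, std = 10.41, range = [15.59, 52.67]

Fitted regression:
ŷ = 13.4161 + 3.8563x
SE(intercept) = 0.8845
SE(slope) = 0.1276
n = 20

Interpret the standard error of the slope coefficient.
SE(β̂₁) = 0.1276 is the estimated standard deviation of the slope estimate across repeated samples; relative to β̂₁ = 3.8563 that is 3.3%, a precise estimate.

What SE measures:
- The standard error quantifies the sampling variability of the coefficient estimate
- It is the estimated standard deviation of β̂₁ across hypothetical repeated samples of the same size
- Smaller SE → more precise estimate

Relative precision:
- SE / |β̂₁| = 0.1276 / 3.8563 = 3.3%
- Rule of thumb (under 20%: precise; 20% to under 50%: moderately precise; 50% or more: imprecise) → precise

Link to the t-test: t = β̂₁ / SE(β̂₁) = 3.8563 / 0.1276 = 30.2218, the statistic for H₀: β₁ = 0.

What drives SE(β̂₁): more residual scatter → larger SE; wider spread of x values → smaller SE.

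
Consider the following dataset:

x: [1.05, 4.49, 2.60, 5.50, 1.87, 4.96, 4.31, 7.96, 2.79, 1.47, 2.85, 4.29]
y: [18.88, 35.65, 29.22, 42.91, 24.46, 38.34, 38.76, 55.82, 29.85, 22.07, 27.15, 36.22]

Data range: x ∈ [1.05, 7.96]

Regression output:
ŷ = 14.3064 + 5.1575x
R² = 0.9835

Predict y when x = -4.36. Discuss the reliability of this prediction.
ŷ = -8.1803, but this is extrapolation (below the data range [1.05, 7.96]) and may be unreliable.

Prediction calculation:
ŷ = 14.3064 + 5.1575 × (-4.36)
ŷ = -8.1803

Reliability:
- Data range: x ∈ [1.05, 7.96]
- Prediction point: x = -4.36 is 5.41 units below the observed range → this is EXTRAPOLATION, not interpolation

Why that matters here:
- There are no observations near this x to validate the fitted line there
- R² describes fit only over the sampled x values; it says nothing about behaviour beyond them
- The standard error of prediction grows with (x − x̄)², and x = -4.36 is far from x̄ = 3.68

Report the number if required, but flag clearly that it is an extrapolation.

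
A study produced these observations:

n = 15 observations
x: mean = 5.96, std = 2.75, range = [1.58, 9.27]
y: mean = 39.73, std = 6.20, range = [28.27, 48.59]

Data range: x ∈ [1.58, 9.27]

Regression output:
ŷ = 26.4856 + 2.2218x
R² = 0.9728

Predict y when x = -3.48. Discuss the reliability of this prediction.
The equation gives ŷ = 18.7537; however x = -3.48 is 5.06 units below the observed range, so this extrapolated value should not be trusted.

Prediction calculation:
ŷ = 26.4856 + 2.2218 × (-3.48)
ŷ = 18.7537

Reliability:
- Data range: x ∈ [1.58, 9.27]
- Prediction point: x = -3.48 is 5.06 units below the observed range → this is EXTRAPOLATION, not interpolation

Why that matters here:
- There are no observations near this x to validate the fitted line there
- Real relationships often flatten, saturate, or turn nonlinear at extremes

The R² = 0.9728 only validates the fit within [1.58, 9.27]; treat ŷ = 18.7537 with caution.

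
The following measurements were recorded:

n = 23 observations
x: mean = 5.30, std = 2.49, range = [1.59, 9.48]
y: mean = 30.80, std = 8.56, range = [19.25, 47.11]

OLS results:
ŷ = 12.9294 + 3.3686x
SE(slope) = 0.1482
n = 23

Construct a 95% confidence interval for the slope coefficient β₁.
The 95% CI for β₁ is (3.0604, 3.6768)

Confidence interval for the slope:

The 95% CI for β₁ is: β̂₁ ± t*(α/2, n-2) × SE(β̂₁)

Step 1: Find critical t-value
- Confidence level = 0.95
- Degrees of freedom = n - 2 = 23 - 2 = 21
- t*(α/2, 21) = 2.0796

Step 2: Calculate margin of error
Margin = 2.0796 × 0.1482 = 0.3082

Step 3: Construct interval
CI = 3.3686 ± 0.3082
CI = (3.0604, 3.6768)

Interpretation: We are 95% confident that the true slope β₁ lies between 3.0604 and 3.6768.
Since 0 is outside the interval, a two-sided test at α = 0.05 would reject H₀: β₁ = 0.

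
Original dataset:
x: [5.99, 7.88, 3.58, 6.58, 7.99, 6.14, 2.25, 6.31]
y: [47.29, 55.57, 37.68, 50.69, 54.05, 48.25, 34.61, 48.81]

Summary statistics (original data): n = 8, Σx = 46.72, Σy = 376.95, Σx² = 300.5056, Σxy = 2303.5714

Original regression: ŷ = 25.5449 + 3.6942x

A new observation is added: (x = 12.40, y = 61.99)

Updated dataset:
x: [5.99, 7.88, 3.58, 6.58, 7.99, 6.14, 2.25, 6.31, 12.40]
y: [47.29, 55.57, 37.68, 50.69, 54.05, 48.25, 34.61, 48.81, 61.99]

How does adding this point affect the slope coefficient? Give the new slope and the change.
Adding the point moves β₁ from 3.6942 to 2.8659, i.e. it decreases by 0.8283 (-22.4%).

x = 12.40 lies well outside the original x-range [2.25, 7.99] (x̄ ≈ 5.84), so this observation has high leverage and can move the slope substantially.

Step 1: Update the sums with the new point (n goes from 8 to 9)
Σx  = 46.72 + 12.40 = 59.12
Σy  = 376.95 + 61.99 = 438.94
Σx² = 300.5056 + 12.40² = 300.5056 + 153.7600 = 454.2656
Σxy = 2303.5714 + 12.40×61.99 = 2303.5714 + 768.6760 = 3072.2474

Step 2: Recompute the slope with b₁ = (nΣxy − ΣxΣy) / (nΣx² − (Σx)²)
Numerator   = 9×3072.2474 − 59.12×438.94 = 27650.2266 − 25950.1328 = 1700.0938
Denominator = 9×454.2656 − 59.12² = 4088.3904 − 3495.1744 = 593.2160
b₁(new) = 1700.0938 / 593.2160 = 2.8659

(Same formula on the original sums: (8×2303.5714 − 46.72×376.95) / (8×300.5056 − 46.72²) = 817.4672 / 221.2864 = 3.6942, matching the given fit.)

Step 3: Change in slope
Δβ₁ = 2.8659 − 3.6942 = -0.8283
Relative change = -0.8283 / 3.6942 × 100% = -22.4%
→ the slope decreases when the point is added.

A high-leverage point only changes the slope if it is off the original line; here y = 61.99 is below the original trend, so the slope decreases.
In practice: examine leverage (hᵢ) and Cook's distance rather than deleting it automatically; investigate whether it comes from the same population as the rest of the sample.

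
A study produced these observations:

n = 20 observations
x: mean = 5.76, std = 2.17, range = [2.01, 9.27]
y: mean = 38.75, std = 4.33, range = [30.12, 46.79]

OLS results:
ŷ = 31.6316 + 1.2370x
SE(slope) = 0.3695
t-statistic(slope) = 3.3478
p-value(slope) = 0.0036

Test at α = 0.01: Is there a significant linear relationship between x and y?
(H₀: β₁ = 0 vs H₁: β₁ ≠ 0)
Since p-value = 0.0036 < α = 0.01, reject H₀ — the slope is significantly different from 0.

Hypothesis test for the slope coefficient:

H₀: β₁ = 0 (no linear relationship)
H₁: β₁ ≠ 0 (linear relationship exists)

Test statistic: t = β̂₁ / SE(β̂₁) = 1.2370 / 0.3695 = 3.3478

The p-value (0.0036) is the probability, under H₀, of a t-statistic at least as extreme as |t| = 3.3478 (two-sided, df = n − 2 = 18).

Decision rule: reject H₀ if p-value < α.
p-value = 0.0036 < α = 0.01 → reject H₀.

At α = 0.01 the data do provide convincing evidence of a nonzero slope.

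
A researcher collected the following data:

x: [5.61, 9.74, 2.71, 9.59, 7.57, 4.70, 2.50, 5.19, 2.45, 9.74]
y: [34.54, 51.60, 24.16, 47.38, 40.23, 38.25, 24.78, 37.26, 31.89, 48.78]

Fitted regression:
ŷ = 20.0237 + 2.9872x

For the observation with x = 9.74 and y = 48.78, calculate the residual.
Residual = -0.3390

The residual is the difference between the actual value and the predicted value:

Residual = y - ŷ

Step 1: Calculate predicted value
ŷ = 20.0237 + 2.9872 × 9.74
ŷ = 49.1190

Step 2: Calculate residual
Residual = 48.78 - 49.1190
Residual = -0.3390

Interpretation: the model overestimates the actual value by 0.3390 at this point (negative residual → observation lies below the fitted line).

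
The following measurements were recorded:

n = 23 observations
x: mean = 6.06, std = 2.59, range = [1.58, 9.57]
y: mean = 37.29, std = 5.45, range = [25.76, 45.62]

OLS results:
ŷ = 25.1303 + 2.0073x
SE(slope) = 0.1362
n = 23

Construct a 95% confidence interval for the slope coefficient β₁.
The 95% CI for β₁ is (1.7241, 2.2905)

Confidence interval for the slope:

The 95% CI for β₁ is: β̂₁ ± t*(α/2, n-2) × SE(β̂₁)

Step 1: Find critical t-value
- Confidence level = 0.95
- Degrees of freedom = n - 2 = 23 - 2 = 21
- t*(α/2, 21) = 2.0796

Step 2: Calculate margin of error
Margin = 2.0796 × 0.1362 = 0.2832

Step 3: Construct interval
CI = 2.0073 ± 0.2832
CI = (1.7241, 2.2905)

Interpretation: We are 95% confident that the true slope β₁ lies between 1.7241 and 2.2905.
Since 0 is outside the interval, a two-sided test at α = 0.05 would reject H₀: β₁ = 0.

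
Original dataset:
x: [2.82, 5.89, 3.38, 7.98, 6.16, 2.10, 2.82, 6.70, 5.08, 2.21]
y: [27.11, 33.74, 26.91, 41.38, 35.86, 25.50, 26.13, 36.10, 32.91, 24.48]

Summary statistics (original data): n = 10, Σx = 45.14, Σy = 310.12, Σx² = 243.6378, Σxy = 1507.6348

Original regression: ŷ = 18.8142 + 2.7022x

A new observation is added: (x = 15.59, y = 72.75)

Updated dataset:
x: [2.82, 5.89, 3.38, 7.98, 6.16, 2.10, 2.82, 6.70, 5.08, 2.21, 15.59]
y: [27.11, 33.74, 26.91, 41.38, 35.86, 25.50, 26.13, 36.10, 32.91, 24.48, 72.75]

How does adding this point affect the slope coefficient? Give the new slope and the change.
Adding the point moves β₁ from 2.7022 to 3.4875, i.e. it increases by 0.7853 (+29.1%).

x = 15.59 lies well outside the original x-range [2.10, 7.98] (x̄ ≈ 4.51), so this observation has high leverage and can move the slope substantially.

Step 1: Update the sums with the new point (n goes from 10 to 11)
Σx  = 45.14 + 15.59 = 60.73
Σy  = 310.12 + 72.75 = 382.87
Σx² = 243.6378 + 15.59² = 243.6378 + 243.0481 = 486.6859
Σxy = 1507.6348 + 15.59×72.75 = 1507.6348 + 1134.1725 = 2641.8073

Step 2: Recompute the slope with b₁ = (nΣxy − ΣxΣy) / (nΣx² − (Σx)²)
Numerator   = 11×2641.8073 − 60.73×382.87 = 29059.8803 − 23251.6951 = 5808.1852
Denominator = 11×486.6859 − 60.73² = 5353.5449 − 3688.1329 = 1665.4120
b₁(new) = 5808.1852 / 1665.4120 = 3.4875

(Same formula on the original sums: (10×1507.6348 − 45.14×310.12) / (10×243.6378 − 45.14²) = 1077.5312 / 398.7584 = 2.7022, matching the given fit.)

Step 3: Change in slope
Δβ₁ = 3.4875 − 2.7022 = +0.7853
Relative change = +0.7853 / 2.7022 × 100% = +29.1%
→ the slope increases when the point is added.

Because the point sits above the extension of the original line at a high-leverage x, it tilts the fit up.
In practice: check such a point for data-entry or measurement error.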